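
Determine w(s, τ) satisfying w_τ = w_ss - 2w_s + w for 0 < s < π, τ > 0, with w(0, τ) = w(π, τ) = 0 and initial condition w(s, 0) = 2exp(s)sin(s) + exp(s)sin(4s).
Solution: Substitute w = exp(s)u, i.e. u = exp(-s)w.
By the product rule, w_s = exp(s)(u_s + u), w_ss = exp(s)(u_ss + 2u_s + u), w_τ = exp(s)u_τ.
Substituting into the PDE and dividing by exp(s): u_τ = (u_ss + 2u_s + u) - 2(u_s + u) + u.
The lower-order terms cancel, leaving the standard heat equation u_τ = u_ss.
Initial data for u: u(s,0) = exp(-s)w(s,0) = 2sin(s) + sin(4s). The boundary conditions carry over: u(0,τ) = u(π,τ) = 0.
Solve for u:
  Using separation of variables u = X(s)T(τ):
  Eigenfunctions: sin(ns), n = 1, 2, 3, ...
  General solution: u(s, τ) = Σ c_n sin(ns) exp(-n² τ)
  Matching u(s,0) = 2sin(s) + sin(4s) term by term: c_1=2, c_4=1.
Hence u(s,τ) = 2exp(-τ)sin(s) + exp(-16τ)sin(4s).
Transform back: w(s,τ) = exp(s)u(s,τ).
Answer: w(s, τ) = 2exp(s)exp(-τ)sin(s) + exp(s)exp(-16τ)sin(4s)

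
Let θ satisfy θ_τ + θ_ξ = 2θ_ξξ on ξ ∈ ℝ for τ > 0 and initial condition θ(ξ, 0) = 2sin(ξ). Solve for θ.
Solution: Moving frame: η = ξ - τ, σ = τ, θ = u(η,σ), so θ_τ = u_σ - u_η and θ_ξξ = u_ηη.
Hence θ_τ + θ_ξ = u_σ and the PDE becomes the heat equation u_σ = 2u_ηη on η ∈ ℝ.
Initial data: u(η,0) = θ(η,0) = 2sin(η). Each mode sin(nη) decays as exp(-2n²σ) on ℝ, so u(η,σ) = Σ c_n exp(-2n²σ) sin(nη) with c_1=2: u(η,σ) = 2exp(-2σ)sin(η).
Substituting back: θ(ξ,τ) = u(ξ - τ, τ).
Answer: θ(ξ, τ) = 2exp(-2τ)sin(ξ - τ)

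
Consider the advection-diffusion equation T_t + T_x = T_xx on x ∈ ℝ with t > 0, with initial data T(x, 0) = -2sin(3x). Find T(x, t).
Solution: Moving frame: η = x - t, σ = t, T = u(η,σ), so T_t = u_σ - u_η and T_xx = u_ηη.
Hence T_t + T_x = u_σ and the PDE becomes the heat equation u_σ = u_ηη on η ∈ ℝ.
Initial data: u(η,0) = T(η,0) = -2sin(3η). Each mode sin(nη) decays as exp(-n²σ) on ℝ, so u(η,σ) = Σ c_n exp(-n²σ) sin(nη) with c_3=-2: u(η,σ) = -2exp(-9σ)sin(3η).
Substituting back: T(x,t) = u(x - t, t).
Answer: T(x, t) = 2exp(-9t)sin(3t - 3x)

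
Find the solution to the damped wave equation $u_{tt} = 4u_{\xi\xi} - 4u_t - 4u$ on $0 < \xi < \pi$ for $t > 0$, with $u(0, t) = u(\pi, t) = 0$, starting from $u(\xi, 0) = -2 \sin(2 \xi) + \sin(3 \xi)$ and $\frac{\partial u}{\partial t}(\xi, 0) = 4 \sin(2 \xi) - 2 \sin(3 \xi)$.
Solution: Substitute $u = e^{-2t}w$, i.e. $w = e^{2t}u$.
By the product rule, $u_t = e^{-2t}(w_t - 2w)$, $u_{tt} = e^{-2t}(w_{tt} - 4w_t + 4w)$, $u_{\xi\xi} = e^{-2t}w_{\xi\xi}$.
Substituting into the PDE and dividing by $e^{-2t}$: $w_{tt} - 4w_t + 4w = 4w_{\xi\xi} - 4(w_t - 2w) - 4w$.
The lower-order terms cancel, leaving the standard wave equation $w_{tt} = 4w_{\xi\xi}$.
Initial data for $w$: $w(\xi,0) = u(\xi,0) = -2 \sin(2 \xi) + \sin(3 \xi)$; $w_t(\xi,0) = u_t(\xi,0) + 2u(\xi,0) = 0$. The boundary conditions carry over: $w(0,t) = w(\pi,t) = 0$.
Solve for $w$:
  Using separation of variables $w = X(\xi)T(t)$:
  Eigenfunctions: $\sin(n\xi)$, $n = 1, 2, 3, \ldots$
  General solution: $w(\xi, t) = \sum [A_n \cos(2n t) + B_n \sin(2n t)] \sin(n\xi)$
  From $w(\xi,0) = -2 \sin(2 \xi) + \sin(3 \xi)$: $A_2=-2, A_3=1$. From $w_t(\xi,0) = 0$: all $B_n = 0$.
Hence $w(\xi,t) = -2 \sin(2 \xi) \cos(4 t) + \sin(3 \xi) \cos(6 t)$.
Transform back: $u(\xi,t) = e^{-2t}w(\xi,t)$.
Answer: $u(\xi, t) = -2 e^{-2 t} \sin(2 \xi) \cos(4 t) + e^{-2 t} \sin(3 \xi) \cos(6 t)$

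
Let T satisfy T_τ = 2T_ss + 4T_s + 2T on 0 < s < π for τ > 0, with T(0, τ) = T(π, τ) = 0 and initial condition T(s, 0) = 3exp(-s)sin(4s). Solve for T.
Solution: Substitute T = exp(-s)u.
Then T_s = exp(-s)(u_s - u), T_ss = exp(-s)(u_ss - 2u_s + u), T_τ = exp(-s)u_τ; substituting and dividing by exp(-s), the lower-order terms cancel: u_τ = 2u_ss (standard heat equation).
Data for u: u(s,0) = exp(s)T(s,0) = 3sin(4s). The boundary conditions carry over: u(0,τ) = u(π,τ) = 0.
Separating variables: u = Σ c_n exp(-2n²τ) sin(ns). From u(s,0) = 3sin(4s): c_4=3.
So u(s,τ) = 3exp(-32τ)sin(4s), and T(s,τ) = exp(-s)u(s,τ).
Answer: T(s, τ) = 3exp(-s)exp(-32τ)sin(4s)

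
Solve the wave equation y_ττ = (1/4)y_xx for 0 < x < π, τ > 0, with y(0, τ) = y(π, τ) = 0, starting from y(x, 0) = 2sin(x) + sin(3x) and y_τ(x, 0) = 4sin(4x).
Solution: Separating variables: y = Σ [A_n cos(ω_n τ) + B_n sin(ω_n τ)] sin(nx), ω_n = n/2. From ICs (B_n = velocity coefficient / ω_n): A_1=2, A_3=1, B_4=2.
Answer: y(x, τ) = 2sin(x)cos(τ/2) + sin(3x)cos(3τ/2) + 2sin(4x)sin(2τ)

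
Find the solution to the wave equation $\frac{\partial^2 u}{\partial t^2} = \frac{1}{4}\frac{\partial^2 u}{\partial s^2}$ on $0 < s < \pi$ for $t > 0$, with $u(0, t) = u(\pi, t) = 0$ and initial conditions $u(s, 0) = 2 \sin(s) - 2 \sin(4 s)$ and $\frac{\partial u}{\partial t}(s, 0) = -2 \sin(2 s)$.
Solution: Separating variables: $u = \sum [A_n \cos(\omega_n t) + B_n \sin(\omega_n t)] \sin(ns)$, $\omega_n = n/2$. From ICs ($B_n$ = velocity coefficient / $\omega_n$): $A_1=2, A_4=-2, B_2=-2$.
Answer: $u(s, t) = 2 \sin(s) \cos(t/2) - 2 \sin(2 s) \sin(t) - 2 \sin(4 s) \cos(2 t)$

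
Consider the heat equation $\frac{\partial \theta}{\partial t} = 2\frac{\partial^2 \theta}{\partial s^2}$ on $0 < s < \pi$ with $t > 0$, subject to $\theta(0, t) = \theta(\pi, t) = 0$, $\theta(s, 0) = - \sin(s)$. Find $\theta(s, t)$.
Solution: Using separation of variables $\theta = X(s)G(t)$:
Eigenfunctions: $\sin(ns)$, $n = 1, 2, 3, \ldots$
General solution: $\theta(s, t) = \sum c_n \sin(ns) e^{-2n^2 t}$
Matching $\theta(s,0) = - \sin(s)$ term by term: $c_1=-1$.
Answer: $\theta(s, t) = - e^{-2 t} \sin(s)$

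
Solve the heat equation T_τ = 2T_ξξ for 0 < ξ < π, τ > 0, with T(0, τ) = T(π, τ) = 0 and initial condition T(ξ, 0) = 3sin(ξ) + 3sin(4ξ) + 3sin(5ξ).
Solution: Using separation of variables T = X(ξ)G(τ):
Eigenfunctions: sin(nξ), n = 1, 2, 3, ...
General solution: T(ξ, τ) = Σ c_n sin(nξ) exp(-2n² τ)
Matching T(ξ,0) = 3sin(ξ) + 3sin(4ξ) + 3sin(5ξ) term by term: c_1=3, c_4=3, c_5=3.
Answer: T(ξ, τ) = 3exp(-2τ)sin(ξ) + 3exp(-32τ)sin(4ξ) + 3exp(-50τ)sin(5ξ)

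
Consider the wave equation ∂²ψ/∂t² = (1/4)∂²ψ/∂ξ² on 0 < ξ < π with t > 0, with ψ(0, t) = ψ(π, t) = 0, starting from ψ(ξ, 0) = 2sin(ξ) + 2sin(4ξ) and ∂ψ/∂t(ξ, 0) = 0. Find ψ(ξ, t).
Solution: Separating variables: ψ = Σ [A_n cos(ω_n t) + B_n sin(ω_n t)] sin(nξ), ω_n = n/2. From ICs: A_1=2, A_4=2.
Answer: ψ(ξ, t) = 2sin(ξ)cos(t/2) + 2sin(4ξ)cos(2t)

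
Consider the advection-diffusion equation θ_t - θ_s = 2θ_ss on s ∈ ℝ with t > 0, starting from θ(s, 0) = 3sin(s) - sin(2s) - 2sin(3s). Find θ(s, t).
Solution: Moving frame: η = s + t, σ = t, θ = u(η,σ), so θ_t = u_σ + u_η and θ_ss = u_ηη.
Hence θ_t - θ_s = u_σ and the PDE becomes the heat equation u_σ = 2u_ηη on η ∈ ℝ.
Initial data: u(η,0) = θ(η,0) = 3sin(η) - sin(2η) - 2sin(3η). Each mode sin(nη) decays as exp(-2n²σ) on ℝ, so u(η,σ) = Σ c_n exp(-2n²σ) sin(nη) with c_1=3, c_2=-1, c_3=-2: u(η,σ) = 3exp(-2σ)sin(η) - exp(-8σ)sin(2η) - 2exp(-18σ)sin(3η).
Substituting back: θ(s,t) = u(s + t, t).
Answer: θ(s, t) = 3exp(-2t)sin(s + t) - exp(-8t)sin(2s + 2t) - 2exp(-18t)sin(3s + 3t)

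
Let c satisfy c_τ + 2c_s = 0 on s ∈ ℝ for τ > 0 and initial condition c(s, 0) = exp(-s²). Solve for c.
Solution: By method of characteristics (waves move right with speed 2):
Along characteristics s - 2τ = const, c is constant, so c(s,τ) = f(s - 2τ) with f = c(·, 0).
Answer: c(s, τ) = exp(-(s - 2τ)²)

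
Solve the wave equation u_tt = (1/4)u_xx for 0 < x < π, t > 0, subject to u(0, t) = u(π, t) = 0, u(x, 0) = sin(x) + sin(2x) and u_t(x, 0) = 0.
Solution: Separating variables: u = Σ [A_n cos(ω_n t) + B_n sin(ω_n t)] sin(nx), ω_n = n/2. From ICs: A_1=1, A_2=1.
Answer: u(x, t) = sin(x)cos(t/2) + sin(2x)cos(t)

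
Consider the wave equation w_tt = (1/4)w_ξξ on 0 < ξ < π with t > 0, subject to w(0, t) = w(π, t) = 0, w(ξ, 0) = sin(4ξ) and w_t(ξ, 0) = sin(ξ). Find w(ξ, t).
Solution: Using separation of variables w = X(ξ)T(t):
Eigenfunctions: sin(nξ), n = 1, 2, 3, ...
General solution: w(ξ, t) = Σ [A_n cos(n t/2) + B_n sin(n t/2)] sin(nξ)
From w(ξ,0) = sin(4ξ): A_4=1. From w_t(ξ,0) = sin(ξ), using w_t(ξ,0) = Σ ω_n B_n sin(nξ) with ω_n = n/2: B_1 = 1/(1/2) = 2.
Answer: w(ξ, t) = 2sin(t/2)sin(ξ) + sin(4ξ)cos(2t)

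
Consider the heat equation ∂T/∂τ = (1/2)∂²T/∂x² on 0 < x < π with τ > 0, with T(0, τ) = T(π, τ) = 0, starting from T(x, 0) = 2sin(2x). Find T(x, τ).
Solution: Separating variables: T = Σ c_n exp(-n²τ/2) sin(nx). From T(x,0) = 2sin(2x): c_2=2.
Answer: T(x, τ) = 2exp(-2τ)sin(2x)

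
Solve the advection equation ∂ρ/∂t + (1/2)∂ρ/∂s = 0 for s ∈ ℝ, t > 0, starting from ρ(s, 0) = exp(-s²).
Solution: By characteristics (ds/dt = 1/2), ρ(s,t) = f(s - (1/2)t) with f = ρ(·, 0).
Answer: ρ(s, t) = exp(-(s - t/2)²)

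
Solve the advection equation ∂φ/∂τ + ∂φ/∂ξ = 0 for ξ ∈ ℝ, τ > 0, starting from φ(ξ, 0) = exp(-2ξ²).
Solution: By method of characteristics (waves move right with speed 1):
Along characteristics ξ - τ = const, φ is constant, so φ(ξ,τ) = f(ξ - τ) with f = φ(·, 0).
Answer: φ(ξ, τ) = exp(-2(ξ - τ)²)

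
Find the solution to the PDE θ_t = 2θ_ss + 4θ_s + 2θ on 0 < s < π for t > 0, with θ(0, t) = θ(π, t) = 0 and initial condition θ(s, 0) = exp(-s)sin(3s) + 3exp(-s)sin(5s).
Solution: Substitute θ = exp(-s)u, i.e. u = exp(s)θ.
By the product rule, θ_s = exp(-s)(u_s - u), θ_ss = exp(-s)(u_ss - 2u_s + u), θ_t = exp(-s)u_t.
Substituting into the PDE and dividing by exp(-s): u_t = 2(u_ss - 2u_s + u) + 4(u_s - u) + 2u.
The lower-order terms cancel, leaving the standard heat equation u_t = 2u_ss.
Initial data for u: u(s,0) = exp(s)θ(s,0) = sin(3s) + 3sin(5s). The boundary conditions carry over: u(0,t) = u(π,t) = 0.
Solve for u:
  Using separation of variables u = X(s)G(t):
  Eigenfunctions: sin(ns), n = 1, 2, 3, ...
  General solution: u(s, t) = Σ c_n sin(ns) exp(-2n² t)
  Matching u(s,0) = sin(3s) + 3sin(5s) term by term: c_3=1, c_5=3.
Hence u(s,t) = exp(-18t)sin(3s) + 3exp(-50t)sin(5s).
Transform back: θ(s,t) = exp(-s)u(s,t).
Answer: θ(s, t) = exp(-s)exp(-18t)sin(3s) + 3exp(-s)exp(-50t)sin(5s)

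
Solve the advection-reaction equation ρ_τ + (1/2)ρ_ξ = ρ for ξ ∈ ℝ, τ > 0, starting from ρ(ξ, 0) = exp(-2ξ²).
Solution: Substitute ρ = exp(τ)u.
Then ρ_τ = exp(τ)(u_τ + u), ρ_ξ = exp(τ)u_ξ; substituting and dividing by exp(τ), the lower-order terms cancel: u_τ + (1/2)u_ξ = 0 (standard advection equation).
Data for u: u(ξ,0) = ρ(ξ,0) = exp(-2ξ²).
By characteristics (dξ/dτ = 1/2), u(ξ,τ) = f(ξ - (1/2)τ) with f = u(·, 0).
So u(ξ,τ) = exp(-2(ξ - τ/2)²), and ρ(ξ,τ) = exp(τ)u(ξ,τ).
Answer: ρ(ξ, τ) = exp(τ)exp(-2(ξ - τ/2)²)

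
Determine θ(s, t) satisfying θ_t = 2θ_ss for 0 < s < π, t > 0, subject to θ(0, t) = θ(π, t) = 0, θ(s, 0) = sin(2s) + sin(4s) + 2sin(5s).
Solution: Using separation of variables θ = X(s)G(t):
Eigenfunctions: sin(ns), n = 1, 2, 3, ...
General solution: θ(s, t) = Σ c_n sin(ns) exp(-2n² t)
Matching θ(s,0) = sin(2s) + sin(4s) + 2sin(5s) term by term: c_2=1, c_4=1, c_5=2.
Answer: θ(s, t) = exp(-8t)sin(2s) + exp(-32t)sin(4s) + 2exp(-50t)sin(5s)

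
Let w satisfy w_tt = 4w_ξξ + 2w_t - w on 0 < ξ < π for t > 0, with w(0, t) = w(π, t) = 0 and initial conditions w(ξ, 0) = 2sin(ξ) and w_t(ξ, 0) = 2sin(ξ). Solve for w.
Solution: Substitute w = exp(t)u, i.e. u = exp(-t)w.
By the product rule, w_t = exp(t)(u_t + u), w_tt = exp(t)(u_tt + 2u_t + u), w_ξξ = exp(t)u_ξξ.
Substituting into the PDE and dividing by exp(t): u_tt + 2u_t + u = 4u_ξξ + 2(u_t + u) - u.
The lower-order terms cancel, leaving the standard wave equation u_tt = 4u_ξξ.
Initial data for u: u(ξ,0) = w(ξ,0) = 2sin(ξ); u_t(ξ,0) = w_t(ξ,0) - w(ξ,0) = 0. The boundary conditions carry over: u(0,t) = u(π,t) = 0.
Solve for u:
  Using separation of variables u = X(ξ)T(t):
  Eigenfunctions: sin(nξ), n = 1, 2, 3, ...
  General solution: u(ξ, t) = Σ [A_n cos(2n t) + B_n sin(2n t)] sin(nξ)
  From u(ξ,0) = 2sin(ξ): A_1=2. From u_t(ξ,0) = 0: all B_n = 0.
Hence u(ξ,t) = 2sin(ξ)cos(2t).
Transform back: w(ξ,t) = exp(t)u(ξ,t).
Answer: w(ξ, t) = 2exp(t)sin(ξ)cos(2t)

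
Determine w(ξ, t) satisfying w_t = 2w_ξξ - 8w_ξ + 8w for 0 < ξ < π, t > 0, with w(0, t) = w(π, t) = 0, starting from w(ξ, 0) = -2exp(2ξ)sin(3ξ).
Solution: Substitute w = exp(2ξ)u, i.e. u = exp(-2ξ)w.
By the product rule, w_ξ = exp(2ξ)(u_ξ + 2u), w_ξξ = exp(2ξ)(u_ξξ + 4u_ξ + 4u), w_t = exp(2ξ)u_t.
Substituting into the PDE and dividing by exp(2ξ): u_t = 2(u_ξξ + 4u_ξ + 4u) - 8(u_ξ + 2u) + 8u.
The lower-order terms cancel, leaving the standard heat equation u_t = 2u_ξξ.
Initial data for u: u(ξ,0) = exp(-2ξ)w(ξ,0) = -2sin(3ξ). The boundary conditions carry over: u(0,t) = u(π,t) = 0.
Solve for u:
  Using separation of variables u = X(ξ)T(t):
  Eigenfunctions: sin(nξ), n = 1, 2, 3, ...
  General solution: u(ξ, t) = Σ c_n sin(nξ) exp(-2n² t)
  Matching u(ξ,0) = -2sin(3ξ) term by term: c_3=-2.
Hence u(ξ,t) = -2exp(-18t)sin(3ξ).
Transform back: w(ξ,t) = exp(2ξ)u(ξ,t).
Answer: w(ξ, t) = -2exp(-18t)exp(2ξ)sin(3ξ)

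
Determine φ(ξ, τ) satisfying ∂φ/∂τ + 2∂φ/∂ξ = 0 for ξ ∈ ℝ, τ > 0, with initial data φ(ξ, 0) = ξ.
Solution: By method of characteristics (waves move right with speed 2):
Along characteristics ξ - 2τ = const, φ is constant, so φ(ξ,τ) = f(ξ - 2τ) with f = φ(·, 0).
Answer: φ(ξ, τ) = ξ - 2τ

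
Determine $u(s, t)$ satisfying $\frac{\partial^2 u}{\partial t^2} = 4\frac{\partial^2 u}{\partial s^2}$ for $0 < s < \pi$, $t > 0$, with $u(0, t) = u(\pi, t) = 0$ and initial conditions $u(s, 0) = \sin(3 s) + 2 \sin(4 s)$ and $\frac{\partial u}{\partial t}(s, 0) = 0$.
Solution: Using separation of variables $u = X(s)T(t)$:
Eigenfunctions: $\sin(ns)$, $n = 1, 2, 3, \ldots$
General solution: $u(s, t) = \sum [A_n \cos(2n t) + B_n \sin(2n t)] \sin(ns)$
From $u(s,0) = \sin(3 s) + 2 \sin(4 s)$: $A_3=1, A_4=2$. From $u_t(s,0) = 0$: all $B_n = 0$.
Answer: $u(s, t) = \sin(3 s) \cos(6 t) + 2 \sin(4 s) \cos(8 t)$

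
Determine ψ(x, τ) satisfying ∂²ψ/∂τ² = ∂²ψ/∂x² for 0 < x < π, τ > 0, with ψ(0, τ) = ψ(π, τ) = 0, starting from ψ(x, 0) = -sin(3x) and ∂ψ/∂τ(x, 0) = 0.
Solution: Separating variables: ψ = Σ [A_n cos(ω_n τ) + B_n sin(ω_n τ)] sin(nx), ω_n = n. From ICs: A_3=-1.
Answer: ψ(x, τ) = -sin(3x)cos(3τ)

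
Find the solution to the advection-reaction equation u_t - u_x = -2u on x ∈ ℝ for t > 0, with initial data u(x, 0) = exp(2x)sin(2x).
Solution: Substitute u = exp(2x)w.
Then u_x = exp(2x)(w_x + 2w), u_t = exp(2x)w_t; substituting and dividing by exp(2x), the lower-order terms cancel: w_t - w_x = 0 (standard advection equation).
Data for w: w(x,0) = exp(-2x)u(x,0) = sin(2x).
By characteristics (dx/dt = -1), w(x,t) = f(x + t) with f = w(·, 0).
So w(x,t) = sin(2t + 2x), and u(x,t) = exp(2x)w(x,t).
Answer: u(x, t) = exp(2x)sin(2t + 2x)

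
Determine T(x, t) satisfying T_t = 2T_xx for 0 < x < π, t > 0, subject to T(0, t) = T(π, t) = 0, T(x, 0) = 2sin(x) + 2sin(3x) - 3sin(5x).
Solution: Separating variables: T = Σ c_n exp(-2n²t) sin(nx). From T(x,0) = 2sin(x) + 2sin(3x) - 3sin(5x): c_1=2, c_3=2, c_5=-3.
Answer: T(x, t) = 2exp(-2t)sin(x) + 2exp(-18t)sin(3x) - 3exp(-50t)sin(5x)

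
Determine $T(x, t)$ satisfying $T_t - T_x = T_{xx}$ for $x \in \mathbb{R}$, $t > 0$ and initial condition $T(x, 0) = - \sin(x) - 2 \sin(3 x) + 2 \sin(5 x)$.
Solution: Moving frame: $\eta = x + t$, $\sigma = t$, $T = u(\eta,\sigma)$, so $T_t = u_{\sigma} + u_{\eta}$ and $T_{xx} = u_{\eta\eta}$.
Hence $T_t - T_x = u_{\sigma}$ and the PDE becomes the heat equation $u_{\sigma} = u_{\eta\eta}$ on $\eta \in \mathbb{R}$.
Initial data: $u(\eta,0) = T(\eta,0) = - \sin(\eta) - 2 \sin(3 \eta) + 2 \sin(5 \eta)$. Each mode $\sin(n\eta)$ decays as $e^{-n^2\sigma}$ on $\mathbb{R}$, so $u(\eta,\sigma) = \sum c_n e^{-n^2\sigma} \sin(n\eta)$ with $c_1=-1, c_3=-2, c_5=2$: $u(\eta,\sigma) = - e^{-\sigma} \sin(\eta) - 2 e^{-9 \sigma} \sin(3 \eta) + 2 e^{-25 \sigma} \sin(5 \eta)$.
Substituting back: $T(x,t) = u(x + t, t)$.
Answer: $T(x, t) = - e^{-t} \sin(t + x) - 2 e^{-9 t} \sin(3 t + 3 x) + 2 e^{-25 t} \sin(5 t + 5 x)$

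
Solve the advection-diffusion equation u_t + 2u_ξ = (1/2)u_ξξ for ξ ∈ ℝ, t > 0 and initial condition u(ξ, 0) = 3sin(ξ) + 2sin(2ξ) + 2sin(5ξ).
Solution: Moving frame: η = ξ - 2t, σ = t, u = w(η,σ), so u_t = w_σ - 2w_η and u_ξξ = w_ηη.
Hence u_t + 2u_ξ = w_σ and the PDE becomes the heat equation w_σ = (1/2)w_ηη on η ∈ ℝ.
Initial data: w(η,0) = u(η,0) = 3sin(η) + 2sin(2η) + 2sin(5η). Each mode sin(nη) decays as exp(-n²σ/2) on ℝ, so w(η,σ) = Σ c_n exp(-n²σ/2) sin(nη) with c_1=3, c_2=2, c_5=2: w(η,σ) = 2exp(-2σ)sin(2η) + 3exp(-σ/2)sin(η) + 2exp(-25σ/2)sin(5η).
Substituting back: u(ξ,t) = w(ξ - 2t, t).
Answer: u(ξ, t) = -2exp(-2t)sin(4t - 2ξ) - 3exp(-t/2)sin(2t - ξ) - 2exp(-25t/2)sin(10t - 5ξ)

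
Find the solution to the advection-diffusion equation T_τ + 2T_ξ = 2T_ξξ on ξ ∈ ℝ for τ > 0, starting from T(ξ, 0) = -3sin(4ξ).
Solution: Change to a moving frame: let η = ξ - 2τ, σ = τ and write T(ξ,τ) = u(η,σ).
By the chain rule T_τ = u_σ - 2u_η, T_ξ = u_η, T_ξξ = u_ηη.
Then T_τ + 2T_ξ = u_σ: the advection term cancels and the PDE becomes the heat equation u_σ = 2u_ηη on η ∈ ℝ.
Initial data: u(η,0) = T(η,0) = -3sin(4η).
On η ∈ ℝ each mode satisfies (sin(nη))″ = -n² sin(nη), so exp(-2n²σ) sin(nη) solves the heat equation; by superposition u(η,σ) = Σ c_n exp(-2n²σ) sin(nη).
Reading off the coefficients: c_4=-3, so u(η,σ) = -3exp(-32σ)sin(4η).
Substituting back η = ξ - 2τ, σ = τ: T(ξ,τ) = u(ξ - 2τ, τ).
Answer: T(ξ, τ) = -3exp(-32τ)sin(4ξ - 8τ)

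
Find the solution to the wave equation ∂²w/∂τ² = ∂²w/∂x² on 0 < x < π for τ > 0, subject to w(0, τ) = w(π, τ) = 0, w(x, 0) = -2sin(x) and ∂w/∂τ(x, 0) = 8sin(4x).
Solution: Using separation of variables w = X(x)T(τ):
Eigenfunctions: sin(nx), n = 1, 2, 3, ...
General solution: w(x, τ) = Σ [A_n cos(n τ) + B_n sin(n τ)] sin(nx)
From w(x,0) = -2sin(x): A_1=-2. From w_τ(x,0) = 8sin(4x), using w_τ(x,0) = Σ ω_n B_n sin(nx) with ω_n = n: B_4 = 8/4 = 2.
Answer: w(x, τ) = -2sin(x)cos(τ) + 2sin(4x)sin(4τ)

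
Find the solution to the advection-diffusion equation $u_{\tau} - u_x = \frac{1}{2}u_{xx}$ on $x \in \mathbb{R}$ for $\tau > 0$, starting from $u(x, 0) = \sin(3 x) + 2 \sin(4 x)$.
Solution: Change to a moving frame: let $\eta = x + \tau$, $\sigma = \tau$ and write $u(x,\tau) = w(\eta,\sigma)$.
By the chain rule $u_{\tau} = w_{\sigma} + w_{\eta}$, $u_x = w_{\eta}$, $u_{xx} = w_{\eta\eta}$.
Then $u_{\tau} - u_x = w_{\sigma}$: the advection term cancels and the PDE becomes the heat equation $w_{\sigma} = \frac{1}{2}w_{\eta\eta}$ on $\eta \in \mathbb{R}$.
Initial data: $w(\eta,0) = u(\eta,0) = \sin(3 \eta) + 2 \sin(4 \eta)$.
On $\eta \in \mathbb{R}$ each mode satisfies $(\sin(n\eta))'' = -n^2 \sin(n\eta)$, so $e^{-n^2\sigma/2} \sin(n\eta)$ solves the heat equation; by superposition $w(\eta,\sigma) = \sum c_n e^{-n^2\sigma/2} \sin(n\eta)$.
Reading off the coefficients: $c_3=1, c_4=2$, so $w(\eta,\sigma) = 2 e^{-8 \sigma} \sin(4 \eta) + e^{-9 \sigma/2} \sin(3 \eta)$.
Substituting back $\eta = x + \tau$, $\sigma = \tau$: $u(x,\tau) = w(x + \tau, \tau)$.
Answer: $u(x, \tau) = 2 e^{-8 \tau} \sin(4 \tau + 4 x) + e^{-9 \tau/2} \sin(3 \tau + 3 x)$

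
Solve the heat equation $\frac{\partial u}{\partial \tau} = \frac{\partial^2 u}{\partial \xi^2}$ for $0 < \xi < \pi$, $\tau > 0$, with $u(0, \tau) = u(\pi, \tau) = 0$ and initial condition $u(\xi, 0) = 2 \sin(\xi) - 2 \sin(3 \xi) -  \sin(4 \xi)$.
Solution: Separating variables: $u = \sum c_n e^{-n^2\tau} \sin(n\xi)$. From $u(\xi,0) = 2 \sin(\xi) - 2 \sin(3 \xi) - \sin(4 \xi)$: $c_1=2, c_3=-2, c_4=-1$.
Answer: $u(\xi, \tau) = 2 e^{-\tau} \sin(\xi) - 2 e^{-9 \tau} \sin(3 \xi) -  e^{-16 \tau} \sin(4 \xi)$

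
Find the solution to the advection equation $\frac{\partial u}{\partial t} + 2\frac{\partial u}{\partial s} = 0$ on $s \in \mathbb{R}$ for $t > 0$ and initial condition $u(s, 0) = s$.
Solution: By method of characteristics (waves move right with speed 2):
Along characteristics $s - 2t =$ const, $u$ is constant, so $u(s,t) = f(s - 2t)$ with $f = u( \cdot , 0)$.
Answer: $u(s, t) = s - 2 t$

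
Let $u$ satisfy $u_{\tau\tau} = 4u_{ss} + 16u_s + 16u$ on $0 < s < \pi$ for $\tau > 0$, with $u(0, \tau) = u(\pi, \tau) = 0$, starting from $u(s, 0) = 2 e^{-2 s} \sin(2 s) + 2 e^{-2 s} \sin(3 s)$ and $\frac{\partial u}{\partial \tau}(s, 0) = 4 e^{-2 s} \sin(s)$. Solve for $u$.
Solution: Substitute $u = e^{-2s}w$, i.e. $w = e^{2s}u$.
By the product rule, $u_s = e^{-2s}(w_s - 2w)$, $u_{ss} = e^{-2s}(w_{ss} - 4w_s + 4w)$, $u_{\tau\tau} = e^{-2s}w_{\tau\tau}$.
Substituting into the PDE and dividing by $e^{-2s}$: $w_{\tau\tau} = 4(w_{ss} - 4w_s + 4w) + 16(w_s - 2w) + 16w$.
The lower-order terms cancel, leaving the standard wave equation $w_{\tau\tau} = 4w_{ss}$.
Initial data for $w$: $w(s,0) = e^{2s}u(s,0) = 2 \sin(2 s) + 2 \sin(3 s)$; $w_{\tau}(s,0) = e^{2s}u_{\tau}(s,0) = 4 \sin(s)$. The boundary conditions carry over: $w(0,\tau) = w(\pi,\tau) = 0$.
Solve for $w$:
  Using separation of variables $w = X(s)T(\tau)$:
  Eigenfunctions: $\sin(ns)$, $n = 1, 2, 3, \ldots$
  General solution: $w(s, \tau) = \sum [A_n \cos(2n \tau) + B_n \sin(2n \tau)] \sin(ns)$
  From $w(s,0) = 2 \sin(2 s) + 2 \sin(3 s)$: $A_2=2, A_3=2$. From $w_{\tau}(s,0) = 4 \sin(s)$, using $w_{\tau}(s,0) = \sum \omega_n B_n \sin(ns)$ with $\omega_n = 2n$: $B_1 = 4/2 = 2$.
Hence $w(s,\tau) = 2 \sin(s) \sin(2 \tau) + 2 \sin(2 s) \cos(4 \tau) + 2 \sin(3 s) \cos(6 \tau)$.
Transform back: $u(s,\tau) = e^{-2s}w(s,\tau)$.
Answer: $u(s, \tau) = 2 e^{-2 s} \sin(2 \tau) \sin(s) + 2 e^{-2 s} \sin(2 s) \cos(4 \tau) + 2 e^{-2 s} \sin(3 s) \cos(6 \tau)$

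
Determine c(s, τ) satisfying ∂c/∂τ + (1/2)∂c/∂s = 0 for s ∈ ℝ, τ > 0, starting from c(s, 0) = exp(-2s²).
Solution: By characteristics (ds/dτ = 1/2), c(s,τ) = f(s - (1/2)τ) with f = c(·, 0).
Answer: c(s, τ) = exp(-2(s - τ/2)²)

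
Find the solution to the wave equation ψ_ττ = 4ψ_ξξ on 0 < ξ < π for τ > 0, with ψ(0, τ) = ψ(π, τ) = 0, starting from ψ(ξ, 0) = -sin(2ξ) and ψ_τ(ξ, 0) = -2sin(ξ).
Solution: Separating variables: ψ = Σ [A_n cos(ω_n τ) + B_n sin(ω_n τ)] sin(nξ), ω_n = 2n. From ICs (B_n = velocity coefficient / ω_n): A_2=-1, B_1=-1.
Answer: ψ(ξ, τ) = -sin(ξ)sin(2τ) - sin(2ξ)cos(4τ)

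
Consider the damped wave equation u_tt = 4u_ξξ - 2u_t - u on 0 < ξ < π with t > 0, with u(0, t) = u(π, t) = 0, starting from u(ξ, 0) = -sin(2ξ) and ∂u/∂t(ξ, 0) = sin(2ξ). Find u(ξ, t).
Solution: Substitute u = exp(-t)w, i.e. w = exp(t)u.
By the product rule, u_t = exp(-t)(w_t - w), u_tt = exp(-t)(w_tt - 2w_t + w), u_ξξ = exp(-t)w_ξξ.
Substituting into the PDE and dividing by exp(-t): w_tt - 2w_t + w = 4w_ξξ - 2(w_t - w) - w.
The lower-order terms cancel, leaving the standard wave equation w_tt = 4w_ξξ.
Initial data for w: w(ξ,0) = u(ξ,0) = -sin(2ξ); w_t(ξ,0) = u_t(ξ,0) + u(ξ,0) = 0. The boundary conditions carry over: w(0,t) = w(π,t) = 0.
Solve for w:
  Using separation of variables w = X(ξ)T(t):
  Eigenfunctions: sin(nξ), n = 1, 2, 3, ...
  General solution: w(ξ, t) = Σ [A_n cos(2n t) + B_n sin(2n t)] sin(nξ)
  From w(ξ,0) = -sin(2ξ): A_2=-1. From w_t(ξ,0) = 0: all B_n = 0.
Hence w(ξ,t) = -sin(2ξ)cos(4t).
Transform back: u(ξ,t) = exp(-t)w(ξ,t).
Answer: u(ξ, t) = -exp(-t)sin(2ξ)cos(4t)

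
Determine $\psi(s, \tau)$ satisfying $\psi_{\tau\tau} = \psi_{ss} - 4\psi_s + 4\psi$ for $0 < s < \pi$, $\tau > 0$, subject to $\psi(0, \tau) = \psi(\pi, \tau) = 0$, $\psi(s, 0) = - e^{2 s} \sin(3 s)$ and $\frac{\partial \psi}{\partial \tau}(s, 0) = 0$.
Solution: Substitute $\psi = e^{2s}u$.
Then $\psi_s = e^{2s}(u_s + 2u)$, $\psi_{ss} = e^{2s}(u_{ss} + 4u_s + 4u)$, $\psi_{\tau\tau} = e^{2s}u_{\tau\tau}$; substituting and dividing by $e^{2s}$, the lower-order terms cancel: $u_{\tau\tau} = u_{ss}$ (standard wave equation).
Data for $u$: $u(s,0) = e^{-2s}\psi(s,0) = - \sin(3 s)$; $u_{\tau}(s,0) = e^{-2s}\psi_{\tau}(s,0) = 0$. The boundary conditions carry over: $u(0,\tau) = u(\pi,\tau) = 0$.
Separating variables: $u = \sum [A_n \cos(\omega_n \tau) + B_n \sin(\omega_n \tau)] \sin(ns)$, $\omega_n = n$. From ICs: $A_3=-1$.
So $u(s,\tau) = - \sin(3 s) \cos(3 \tau)$, and $\psi(s,\tau) = e^{2s}u(s,\tau)$.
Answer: $\psi(s, \tau) = - e^{2 s} \sin(3 s) \cos(3 \tau)$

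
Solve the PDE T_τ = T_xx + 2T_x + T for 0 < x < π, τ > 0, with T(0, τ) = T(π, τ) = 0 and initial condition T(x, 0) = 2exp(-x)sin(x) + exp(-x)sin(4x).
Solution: Substitute T = exp(-x)u, i.e. u = exp(x)T.
By the product rule, T_x = exp(-x)(u_x - u), T_xx = exp(-x)(u_xx - 2u_x + u), T_τ = exp(-x)u_τ.
Substituting into the PDE and dividing by exp(-x): u_τ = (u_xx - 2u_x + u) + 2(u_x - u) + u.
The lower-order terms cancel, leaving the standard heat equation u_τ = u_xx.
Initial data for u: u(x,0) = exp(x)T(x,0) = 2sin(x) + sin(4x). The boundary conditions carry over: u(0,τ) = u(π,τ) = 0.
Solve for u:
  Using separation of variables u = X(x)G(τ):
  Eigenfunctions: sin(nx), n = 1, 2, 3, ...
  General solution: u(x, τ) = Σ c_n sin(nx) exp(-n² τ)
  Matching u(x,0) = 2sin(x) + sin(4x) term by term: c_1=2, c_4=1.
Hence u(x,τ) = 2exp(-τ)sin(x) + exp(-16τ)sin(4x).
Transform back: T(x,τ) = exp(-x)u(x,τ).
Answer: T(x, τ) = 2exp(-x)exp(-τ)sin(x) + exp(-x)exp(-16τ)sin(4x)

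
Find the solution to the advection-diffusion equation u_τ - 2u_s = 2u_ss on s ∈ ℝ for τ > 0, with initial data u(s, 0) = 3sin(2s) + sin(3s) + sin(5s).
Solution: Change to a moving frame: let η = s + 2τ, σ = τ and write u(s,τ) = w(η,σ).
By the chain rule u_τ = w_σ + 2w_η, u_s = w_η, u_ss = w_ηη.
Then u_τ - 2u_s = w_σ: the advection term cancels and the PDE becomes the heat equation w_σ = 2w_ηη on η ∈ ℝ.
Initial data: w(η,0) = u(η,0) = 3sin(2η) + sin(3η) + sin(5η).
On η ∈ ℝ each mode satisfies (sin(nη))″ = -n² sin(nη), so exp(-2n²σ) sin(nη) solves the heat equation; by superposition w(η,σ) = Σ c_n exp(-2n²σ) sin(nη).
Reading off the coefficients: c_2=3, c_3=1, c_5=1, so w(η,σ) = 3exp(-8σ)sin(2η) + exp(-18σ)sin(3η) + exp(-50σ)sin(5η).
Substituting back η = s + 2τ, σ = τ: u(s,τ) = w(s + 2τ, τ).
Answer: u(s, τ) = 3exp(-8τ)sin(2s + 4τ) + exp(-18τ)sin(3s + 6τ) + exp(-50τ)sin(5s + 10τ)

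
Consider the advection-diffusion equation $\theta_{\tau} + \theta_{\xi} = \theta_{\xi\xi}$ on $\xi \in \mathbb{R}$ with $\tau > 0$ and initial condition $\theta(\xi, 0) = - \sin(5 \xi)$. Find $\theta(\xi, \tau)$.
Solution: Moving frame: $\eta = \xi - \tau$, $\sigma = \tau$, $\theta = u(\eta,\sigma)$, so $\theta_{\tau} = u_{\sigma} - u_{\eta}$ and $\theta_{\xi\xi} = u_{\eta\eta}$.
Hence $\theta_{\tau} + \theta_{\xi} = u_{\sigma}$ and the PDE becomes the heat equation $u_{\sigma} = u_{\eta\eta}$ on $\eta \in \mathbb{R}$.
Initial data: $u(\eta,0) = \theta(\eta,0) = - \sin(5 \eta)$. Each mode $\sin(n\eta)$ decays as $e^{-n^2\sigma}$ on $\mathbb{R}$, so $u(\eta,\sigma) = \sum c_n e^{-n^2\sigma} \sin(n\eta)$ with $c_5=-1$: $u(\eta,\sigma) = - e^{-25 \sigma} \sin(5 \eta)$.
Substituting back: $\theta(\xi,\tau) = u(\xi - \tau, \tau)$.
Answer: $\theta(\xi, \tau) = e^{-25 \tau} \sin(5 \tau - 5 \xi)$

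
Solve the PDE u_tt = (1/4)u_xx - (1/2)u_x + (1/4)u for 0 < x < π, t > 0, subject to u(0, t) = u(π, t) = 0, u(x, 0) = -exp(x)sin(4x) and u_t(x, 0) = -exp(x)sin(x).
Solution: Substitute u = exp(x)w, i.e. w = exp(-x)u.
By the product rule, u_x = exp(x)(w_x + w), u_xx = exp(x)(w_xx + 2w_x + w), u_tt = exp(x)w_tt.
Substituting into the PDE and dividing by exp(x): w_tt = (1/4)(w_xx + 2w_x + w) - (1/2)(w_x + w) + (1/4)w.
The lower-order terms cancel, leaving the standard wave equation w_tt = (1/4)w_xx.
Initial data for w: w(x,0) = exp(-x)u(x,0) = -sin(4x); w_t(x,0) = exp(-x)u_t(x,0) = -sin(x). The boundary conditions carry over: w(0,t) = w(π,t) = 0.
Solve for w:
  Using separation of variables w = X(x)T(t):
  Eigenfunctions: sin(nx), n = 1, 2, 3, ...
  General solution: w(x, t) = Σ [A_n cos(n t/2) + B_n sin(n t/2)] sin(nx)
  From w(x,0) = -sin(4x): A_4=-1. From w_t(x,0) = -sin(x), using w_t(x,0) = Σ ω_n B_n sin(nx) with ω_n = n/2: B_1 = (-1)/(1/2) = -2.
Hence w(x,t) = -2sin(t/2)sin(x) - sin(4x)cos(2t).
Transform back: u(x,t) = exp(x)w(x,t).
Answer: u(x, t) = -2exp(x)sin(t/2)sin(x) - exp(x)sin(4x)cos(2t)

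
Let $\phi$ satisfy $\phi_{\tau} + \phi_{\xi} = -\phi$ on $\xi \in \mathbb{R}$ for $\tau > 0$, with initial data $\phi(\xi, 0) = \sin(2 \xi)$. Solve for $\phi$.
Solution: Substitute $\phi = e^{-\tau}u$, i.e. $u = e^{\tau}\phi$.
By the product rule, $\phi_{\tau} = e^{-\tau}(u_{\tau} - u)$, $\phi_{\xi} = e^{-\tau}u_{\xi}$.
Substituting into the PDE and dividing by $e^{-\tau}$: $u_{\tau} - u + u_{\xi} = -u$.
The lower-order terms cancel, leaving the standard advection equation $u_{\tau} + u_{\xi} = 0$.
Initial data for $u$: $u(\xi,0) = \phi(\xi,0) = \sin(2 \xi)$.
Solve for $u$:
  By method of characteristics (waves move right with speed 1):
  Along characteristics $\xi - \tau =$ const, $u$ is constant, so $u(\xi,\tau) = f(\xi - \tau)$ with $f = u( \cdot , 0)$.
Hence $u(\xi,\tau) = \sin(2 \xi - 2 \tau)$.
Transform back: $\phi(\xi,\tau) = e^{-\tau}u(\xi,\tau)$.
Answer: $\phi(\xi, \tau) = - e^{-\tau} \sin(2 \tau - 2 \xi)$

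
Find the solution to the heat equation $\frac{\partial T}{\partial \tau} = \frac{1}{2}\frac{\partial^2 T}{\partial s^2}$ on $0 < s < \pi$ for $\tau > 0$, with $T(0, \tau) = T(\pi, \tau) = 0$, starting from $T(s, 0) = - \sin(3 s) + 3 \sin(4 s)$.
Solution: Using separation of variables $T = X(s)G(\tau)$:
Eigenfunctions: $\sin(ns)$, $n = 1, 2, 3, \ldots$
General solution: $T(s, \tau) = \sum c_n \sin(ns) e^{-n^2 \tau/2}$
Matching $T(s,0) = - \sin(3 s) + 3 \sin(4 s)$ term by term: $c_3=-1, c_4=3$.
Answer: $T(s, \tau) = 3 e^{-8 \tau} \sin(4 s) -  e^{-9 \tau/2} \sin(3 s)$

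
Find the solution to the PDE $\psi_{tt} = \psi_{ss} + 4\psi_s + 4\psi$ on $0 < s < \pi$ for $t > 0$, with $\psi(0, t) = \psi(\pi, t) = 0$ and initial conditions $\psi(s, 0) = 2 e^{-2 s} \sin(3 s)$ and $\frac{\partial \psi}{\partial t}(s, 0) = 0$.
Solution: Substitute $\psi = e^{-2s}u$.
Then $\psi_s = e^{-2s}(u_s - 2u)$, $\psi_{ss} = e^{-2s}(u_{ss} - 4u_s + 4u)$, $\psi_{tt} = e^{-2s}u_{tt}$; substituting and dividing by $e^{-2s}$, the lower-order terms cancel: $u_{tt} = u_{ss}$ (standard wave equation).
Data for $u$: $u(s,0) = e^{2s}\psi(s,0) = 2 \sin(3 s)$; $u_t(s,0) = e^{2s}\psi_t(s,0) = 0$. The boundary conditions carry over: $u(0,t) = u(\pi,t) = 0$.
Separating variables: $u = \sum [A_n \cos(\omega_n t) + B_n \sin(\omega_n t)] \sin(ns)$, $\omega_n = n$. From ICs: $A_3=2$.
So $u(s,t) = 2 \sin(3 s) \cos(3 t)$, and $\psi(s,t) = e^{-2s}u(s,t)$.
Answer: $\psi(s, t) = 2 e^{-2 s} \sin(3 s) \cos(3 t)$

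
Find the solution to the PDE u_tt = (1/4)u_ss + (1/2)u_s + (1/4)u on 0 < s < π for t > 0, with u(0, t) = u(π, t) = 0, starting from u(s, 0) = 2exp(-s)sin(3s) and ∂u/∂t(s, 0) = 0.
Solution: Substitute u = exp(-s)w, i.e. w = exp(s)u.
By the product rule, u_s = exp(-s)(w_s - w), u_ss = exp(-s)(w_ss - 2w_s + w), u_tt = exp(-s)w_tt.
Substituting into the PDE and dividing by exp(-s): w_tt = (1/4)(w_ss - 2w_s + w) + (1/2)(w_s - w) + (1/4)w.
The lower-order terms cancel, leaving the standard wave equation w_tt = (1/4)w_ss.
Initial data for w: w(s,0) = exp(s)u(s,0) = 2sin(3s); w_t(s,0) = exp(s)u_t(s,0) = 0. The boundary conditions carry over: w(0,t) = w(π,t) = 0.
Solve for w:
  Using separation of variables w = X(s)T(t):
  Eigenfunctions: sin(ns), n = 1, 2, 3, ...
  General solution: w(s, t) = Σ [A_n cos(n t/2) + B_n sin(n t/2)] sin(ns)
  From w(s,0) = 2sin(3s): A_3=2. From w_t(s,0) = 0: all B_n = 0.
Hence w(s,t) = 2sin(3s)cos(3t/2).
Transform back: u(s,t) = exp(-s)w(s,t).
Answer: u(s, t) = 2exp(-s)sin(3s)cos(3t/2)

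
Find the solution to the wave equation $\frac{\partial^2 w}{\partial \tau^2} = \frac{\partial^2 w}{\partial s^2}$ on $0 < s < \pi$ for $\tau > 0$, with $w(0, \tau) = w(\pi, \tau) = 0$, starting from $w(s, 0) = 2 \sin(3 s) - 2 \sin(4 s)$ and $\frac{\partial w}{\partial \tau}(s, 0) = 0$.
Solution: Using separation of variables $w = X(s)T(\tau)$:
Eigenfunctions: $\sin(ns)$, $n = 1, 2, 3, \ldots$
General solution: $w(s, \tau) = \sum [A_n \cos(n \tau) + B_n \sin(n \tau)] \sin(ns)$
From $w(s,0) = 2 \sin(3 s) - 2 \sin(4 s)$: $A_3=2, A_4=-2$. From $w_{\tau}(s,0) = 0$: all $B_n = 0$.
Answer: $w(s, \tau) = 2 \sin(3 s) \cos(3 \tau) - 2 \sin(4 s) \cos(4 \tau)$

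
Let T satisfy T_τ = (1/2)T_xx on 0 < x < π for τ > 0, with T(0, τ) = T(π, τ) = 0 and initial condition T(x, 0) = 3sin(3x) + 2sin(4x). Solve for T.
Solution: Using separation of variables T = X(x)G(τ):
Eigenfunctions: sin(nx), n = 1, 2, 3, ...
General solution: T(x, τ) = Σ c_n sin(nx) exp(-n² τ/2)
Matching T(x,0) = 3sin(3x) + 2sin(4x) term by term: c_3=3, c_4=2.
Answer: T(x, τ) = 2exp(-8τ)sin(4x) + 3exp(-9τ/2)sin(3x)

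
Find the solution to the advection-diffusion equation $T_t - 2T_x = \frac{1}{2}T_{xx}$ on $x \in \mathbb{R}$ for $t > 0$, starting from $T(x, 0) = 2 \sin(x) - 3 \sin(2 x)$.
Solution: Moving frame: $\eta = x + 2t$, $\sigma = t$, $T = u(\eta,\sigma)$, so $T_t = u_{\sigma} + 2u_{\eta}$ and $T_{xx} = u_{\eta\eta}$.
Hence $T_t - 2T_x = u_{\sigma}$ and the PDE becomes the heat equation $u_{\sigma} = \frac{1}{2}u_{\eta\eta}$ on $\eta \in \mathbb{R}$.
Initial data: $u(\eta,0) = T(\eta,0) = 2 \sin(\eta) - 3 \sin(2 \eta)$. Each mode $\sin(n\eta)$ decays as $e^{-n^2\sigma/2}$ on $\mathbb{R}$, so $u(\eta,\sigma) = \sum c_n e^{-n^2\sigma/2} \sin(n\eta)$ with $c_1=2, c_2=-3$: $u(\eta,\sigma) = -3 e^{-2 \sigma} \sin(2 \eta) + 2 e^{-\sigma/2} \sin(\eta)$.
Substituting back: $T(x,t) = u(x + 2t, t)$.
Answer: $T(x, t) = -3 e^{-2 t} \sin(4 t + 2 x) + 2 e^{-t/2} \sin(2 t + x)$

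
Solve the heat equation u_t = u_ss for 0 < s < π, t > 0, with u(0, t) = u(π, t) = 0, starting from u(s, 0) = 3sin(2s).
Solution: Using separation of variables u = X(s)T(t):
Eigenfunctions: sin(ns), n = 1, 2, 3, ...
General solution: u(s, t) = Σ c_n sin(ns) exp(-n² t)
Matching u(s,0) = 3sin(2s) term by term: c_2=3.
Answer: u(s, t) = 3exp(-4t)sin(2s)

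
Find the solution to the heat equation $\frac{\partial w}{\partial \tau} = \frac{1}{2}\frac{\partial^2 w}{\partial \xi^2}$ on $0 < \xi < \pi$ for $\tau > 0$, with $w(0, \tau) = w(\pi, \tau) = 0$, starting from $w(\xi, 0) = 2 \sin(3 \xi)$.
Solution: Separating variables: $w = \sum c_n e^{-n^2\tau/2} \sin(n\xi)$. From $w(\xi,0) = 2 \sin(3 \xi)$: $c_3=2$.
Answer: $w(\xi, \tau) = 2 e^{-9 \tau/2} \sin(3 \xi)$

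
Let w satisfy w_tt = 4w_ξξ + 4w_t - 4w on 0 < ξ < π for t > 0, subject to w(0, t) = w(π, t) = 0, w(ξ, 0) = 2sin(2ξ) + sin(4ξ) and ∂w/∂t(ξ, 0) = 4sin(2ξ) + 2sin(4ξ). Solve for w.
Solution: Substitute w = exp(2t)u, i.e. u = exp(-2t)w.
By the product rule, w_t = exp(2t)(u_t + 2u), w_tt = exp(2t)(u_tt + 4u_t + 4u), w_ξξ = exp(2t)u_ξξ.
Substituting into the PDE and dividing by exp(2t): u_tt + 4u_t + 4u = 4u_ξξ + 4(u_t + 2u) - 4u.
The lower-order terms cancel, leaving the standard wave equation u_tt = 4u_ξξ.
Initial data for u: u(ξ,0) = w(ξ,0) = 2sin(2ξ) + sin(4ξ); u_t(ξ,0) = w_t(ξ,0) - 2w(ξ,0) = 0. The boundary conditions carry over: u(0,t) = u(π,t) = 0.
Solve for u:
  Using separation of variables u = X(ξ)T(t):
  Eigenfunctions: sin(nξ), n = 1, 2, 3, ...
  General solution: u(ξ, t) = Σ [A_n cos(2n t) + B_n sin(2n t)] sin(nξ)
  From u(ξ,0) = 2sin(2ξ) + sin(4ξ): A_2=2, A_4=1. From u_t(ξ,0) = 0: all B_n = 0.
Hence u(ξ,t) = 2sin(2ξ)cos(4t) + sin(4ξ)cos(8t).
Transform back: w(ξ,t) = exp(2t)u(ξ,t).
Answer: w(ξ, t) = 2exp(2t)sin(2ξ)cos(4t) + exp(2t)sin(4ξ)cos(8t)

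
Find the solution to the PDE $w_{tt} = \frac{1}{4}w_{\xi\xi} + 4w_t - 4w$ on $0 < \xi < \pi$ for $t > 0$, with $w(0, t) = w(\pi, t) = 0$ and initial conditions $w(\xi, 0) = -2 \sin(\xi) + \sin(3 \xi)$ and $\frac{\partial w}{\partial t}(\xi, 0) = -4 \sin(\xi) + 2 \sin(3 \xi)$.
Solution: Substitute $w = e^{2t}u$, i.e. $u = e^{-2t}w$.
By the product rule, $w_t = e^{2t}(u_t + 2u)$, $w_{tt} = e^{2t}(u_{tt} + 4u_t + 4u)$, $w_{\xi\xi} = e^{2t}u_{\xi\xi}$.
Substituting into the PDE and dividing by $e^{2t}$: $u_{tt} + 4u_t + 4u = \frac{1}{4}u_{\xi\xi} + 4(u_t + 2u) - 4u$.
The lower-order terms cancel, leaving the standard wave equation $u_{tt} = \frac{1}{4}u_{\xi\xi}$.
Initial data for $u$: $u(\xi,0) = w(\xi,0) = -2 \sin(\xi) + \sin(3 \xi)$; $u_t(\xi,0) = w_t(\xi,0) - 2w(\xi,0) = 0$. The boundary conditions carry over: $u(0,t) = u(\pi,t) = 0$.
Solve for $u$:
  Using separation of variables $u = X(\xi)T(t)$:
  Eigenfunctions: $\sin(n\xi)$, $n = 1, 2, 3, \ldots$
  General solution: $u(\xi, t) = \sum [A_n \cos(n t/2) + B_n \sin(n t/2)] \sin(n\xi)$
  From $u(\xi,0) = -2 \sin(\xi) + \sin(3 \xi)$: $A_1=-2, A_3=1$. From $u_t(\xi,0) = 0$: all $B_n = 0$.
Hence $u(\xi,t) = -2 \sin(\xi) \cos(t/2) + \sin(3 \xi) \cos(3 t/2)$.
Transform back: $w(\xi,t) = e^{2t}u(\xi,t)$.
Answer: $w(\xi, t) = -2 e^{2 t} \sin(\xi) \cos(t/2) + e^{2 t} \sin(3 \xi) \cos(3 t/2)$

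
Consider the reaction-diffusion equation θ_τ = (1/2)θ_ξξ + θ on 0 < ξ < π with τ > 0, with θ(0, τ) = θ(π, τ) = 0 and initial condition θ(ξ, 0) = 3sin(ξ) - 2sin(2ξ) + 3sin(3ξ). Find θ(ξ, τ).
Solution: Substitute θ = exp(τ)u.
Then θ_τ = exp(τ)(u_τ + u), θ_ξξ = exp(τ)u_ξξ; substituting and dividing by exp(τ), the lower-order terms cancel: u_τ = (1/2)u_ξξ (standard heat equation).
Data for u: u(ξ,0) = θ(ξ,0) = 3sin(ξ) - 2sin(2ξ) + 3sin(3ξ). The boundary conditions carry over: u(0,τ) = u(π,τ) = 0.
Separating variables: u = Σ c_n exp(-n²τ/2) sin(nξ). From u(ξ,0) = 3sin(ξ) - 2sin(2ξ) + 3sin(3ξ): c_1=3, c_2=-2, c_3=3.
So u(ξ,τ) = -2exp(-2τ)sin(2ξ) + 3exp(-τ/2)sin(ξ) + 3exp(-9τ/2)sin(3ξ), and θ(ξ,τ) = exp(τ)u(ξ,τ).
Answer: θ(ξ, τ) = 3exp(τ/2)sin(ξ) - 2exp(-τ)sin(2ξ) + 3exp(-7τ/2)sin(3ξ)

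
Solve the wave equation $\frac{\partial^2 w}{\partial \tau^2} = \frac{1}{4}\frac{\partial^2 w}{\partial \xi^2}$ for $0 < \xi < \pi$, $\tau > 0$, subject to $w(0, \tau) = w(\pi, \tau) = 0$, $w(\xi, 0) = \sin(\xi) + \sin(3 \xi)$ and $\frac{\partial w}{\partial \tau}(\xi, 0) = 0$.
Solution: Separating variables: $w = \sum [A_n \cos(\omega_n \tau) + B_n \sin(\omega_n \tau)] \sin(n\xi)$, $\omega_n = n/2$. From ICs: $A_1=1, A_3=1$.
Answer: $w(\xi, \tau) = \sin(\xi) \cos(\tau/2) + \sin(3 \xi) \cos(3 \tau/2)$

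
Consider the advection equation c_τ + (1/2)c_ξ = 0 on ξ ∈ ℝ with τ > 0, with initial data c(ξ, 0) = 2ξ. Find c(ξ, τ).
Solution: By characteristics (dξ/dτ = 1/2), c(ξ,τ) = f(ξ - (1/2)τ) with f = c(·, 0).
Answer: c(ξ, τ) = 2ξ - τ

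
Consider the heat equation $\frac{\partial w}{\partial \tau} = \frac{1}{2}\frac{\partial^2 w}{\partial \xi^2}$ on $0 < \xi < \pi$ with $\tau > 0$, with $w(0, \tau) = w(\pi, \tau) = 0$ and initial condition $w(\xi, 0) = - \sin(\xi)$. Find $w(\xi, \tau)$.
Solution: Separating variables: $w = \sum c_n e^{-n^2\tau/2} \sin(n\xi)$. From $w(\xi,0) = - \sin(\xi)$: $c_1=-1$.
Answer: $w(\xi, \tau) = - e^{-\tau/2} \sin(\xi)$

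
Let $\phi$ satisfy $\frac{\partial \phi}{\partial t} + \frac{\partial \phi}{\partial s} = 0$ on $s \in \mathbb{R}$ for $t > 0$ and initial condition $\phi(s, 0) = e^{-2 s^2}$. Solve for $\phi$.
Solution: By characteristics ($ds/dt = 1$), $\phi(s,t) = f(s - t)$ with $f = \phi( \cdot , 0)$.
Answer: $\phi(s, t) = e^{-2 (s - t)^2}$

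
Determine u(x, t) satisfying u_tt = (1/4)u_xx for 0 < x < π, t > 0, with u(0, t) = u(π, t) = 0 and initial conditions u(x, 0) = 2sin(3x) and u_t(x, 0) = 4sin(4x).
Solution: Separating variables: u = Σ [A_n cos(ω_n t) + B_n sin(ω_n t)] sin(nx), ω_n = n/2. From ICs (B_n = velocity coefficient / ω_n): A_3=2, B_4=2.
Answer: u(x, t) = 2sin(2t)sin(4x) + 2sin(3x)cos(3t/2)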